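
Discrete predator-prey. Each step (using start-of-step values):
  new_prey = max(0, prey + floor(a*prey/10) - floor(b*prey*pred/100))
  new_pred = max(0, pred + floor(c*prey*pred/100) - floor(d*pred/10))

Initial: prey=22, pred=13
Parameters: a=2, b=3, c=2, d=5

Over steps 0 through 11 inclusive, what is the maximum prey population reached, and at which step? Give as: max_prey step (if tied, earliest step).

Answer: 30 11

Derivation:
Step 1: prey: 22+4-8=18; pred: 13+5-6=12
Step 2: prey: 18+3-6=15; pred: 12+4-6=10
Step 3: prey: 15+3-4=14; pred: 10+3-5=8
Step 4: prey: 14+2-3=13; pred: 8+2-4=6
Step 5: prey: 13+2-2=13; pred: 6+1-3=4
Step 6: prey: 13+2-1=14; pred: 4+1-2=3
Step 7: prey: 14+2-1=15; pred: 3+0-1=2
Step 8: prey: 15+3-0=18; pred: 2+0-1=1
Step 9: prey: 18+3-0=21; pred: 1+0-0=1
Step 10: prey: 21+4-0=25; pred: 1+0-0=1
Step 11: prey: 25+5-0=30; pred: 1+0-0=1
Max prey = 30 at step 11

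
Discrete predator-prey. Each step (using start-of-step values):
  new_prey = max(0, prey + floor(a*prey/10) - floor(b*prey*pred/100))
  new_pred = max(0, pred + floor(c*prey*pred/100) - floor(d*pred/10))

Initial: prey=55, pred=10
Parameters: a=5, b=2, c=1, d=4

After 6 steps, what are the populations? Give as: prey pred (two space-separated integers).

Step 1: prey: 55+27-11=71; pred: 10+5-4=11
Step 2: prey: 71+35-15=91; pred: 11+7-4=14
Step 3: prey: 91+45-25=111; pred: 14+12-5=21
Step 4: prey: 111+55-46=120; pred: 21+23-8=36
Step 5: prey: 120+60-86=94; pred: 36+43-14=65
Step 6: prey: 94+47-122=19; pred: 65+61-26=100

Answer: 19 100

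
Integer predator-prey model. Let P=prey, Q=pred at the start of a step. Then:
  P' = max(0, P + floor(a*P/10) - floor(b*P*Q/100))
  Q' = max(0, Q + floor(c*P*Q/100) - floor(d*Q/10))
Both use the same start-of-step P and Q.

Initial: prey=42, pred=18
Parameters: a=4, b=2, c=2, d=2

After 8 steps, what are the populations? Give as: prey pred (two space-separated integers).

Answer: 0 35

Derivation:
Step 1: prey: 42+16-15=43; pred: 18+15-3=30
Step 2: prey: 43+17-25=35; pred: 30+25-6=49
Step 3: prey: 35+14-34=15; pred: 49+34-9=74
Step 4: prey: 15+6-22=0; pred: 74+22-14=82
Step 5: prey: 0+0-0=0; pred: 82+0-16=66
Step 6: prey: 0+0-0=0; pred: 66+0-13=53
Step 7: prey: 0+0-0=0; pred: 53+0-10=43
Step 8: prey: 0+0-0=0; pred: 43+0-8=35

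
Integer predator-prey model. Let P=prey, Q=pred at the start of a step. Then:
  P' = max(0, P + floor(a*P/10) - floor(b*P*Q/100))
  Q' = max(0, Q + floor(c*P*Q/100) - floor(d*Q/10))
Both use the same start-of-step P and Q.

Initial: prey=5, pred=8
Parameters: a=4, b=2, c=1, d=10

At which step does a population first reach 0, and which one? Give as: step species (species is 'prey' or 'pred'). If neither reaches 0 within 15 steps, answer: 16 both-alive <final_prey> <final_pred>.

Answer: 1 pred

Derivation:
Step 1: prey: 5+2-0=7; pred: 8+0-8=0
First extinction: pred at step 1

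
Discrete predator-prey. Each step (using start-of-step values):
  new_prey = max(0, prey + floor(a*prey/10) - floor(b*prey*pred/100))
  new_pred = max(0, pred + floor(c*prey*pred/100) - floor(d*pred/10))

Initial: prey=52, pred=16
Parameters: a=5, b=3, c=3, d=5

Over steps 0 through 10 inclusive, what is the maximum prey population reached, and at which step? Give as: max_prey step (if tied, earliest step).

Answer: 54 1

Derivation:
Step 1: prey: 52+26-24=54; pred: 16+24-8=32
Step 2: prey: 54+27-51=30; pred: 32+51-16=67
Step 3: prey: 30+15-60=0; pred: 67+60-33=94
Step 4: prey: 0+0-0=0; pred: 94+0-47=47
Step 5: prey: 0+0-0=0; pred: 47+0-23=24
Step 6: prey: 0+0-0=0; pred: 24+0-12=12
Step 7: prey: 0+0-0=0; pred: 12+0-6=6
Step 8: prey: 0+0-0=0; pred: 6+0-3=3
Step 9: prey: 0+0-0=0; pred: 3+0-1=2
Step 10: prey: 0+0-0=0; pred: 2+0-1=1
Max prey = 54 at step 1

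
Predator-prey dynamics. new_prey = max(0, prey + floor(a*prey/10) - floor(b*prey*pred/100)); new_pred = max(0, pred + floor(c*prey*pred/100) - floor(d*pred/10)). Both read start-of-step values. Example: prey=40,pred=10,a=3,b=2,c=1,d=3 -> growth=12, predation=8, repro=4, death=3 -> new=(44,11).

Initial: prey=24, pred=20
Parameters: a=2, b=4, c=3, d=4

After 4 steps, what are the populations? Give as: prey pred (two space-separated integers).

Step 1: prey: 24+4-19=9; pred: 20+14-8=26
Step 2: prey: 9+1-9=1; pred: 26+7-10=23
Step 3: prey: 1+0-0=1; pred: 23+0-9=14
Step 4: prey: 1+0-0=1; pred: 14+0-5=9

Answer: 1 9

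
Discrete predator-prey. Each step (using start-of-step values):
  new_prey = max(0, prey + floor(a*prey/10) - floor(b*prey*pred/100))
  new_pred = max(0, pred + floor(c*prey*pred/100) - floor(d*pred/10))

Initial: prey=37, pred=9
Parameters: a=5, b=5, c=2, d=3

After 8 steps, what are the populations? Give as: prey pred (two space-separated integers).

Step 1: prey: 37+18-16=39; pred: 9+6-2=13
Step 2: prey: 39+19-25=33; pred: 13+10-3=20
Step 3: prey: 33+16-33=16; pred: 20+13-6=27
Step 4: prey: 16+8-21=3; pred: 27+8-8=27
Step 5: prey: 3+1-4=0; pred: 27+1-8=20
Step 6: prey: 0+0-0=0; pred: 20+0-6=14
Step 7: prey: 0+0-0=0; pred: 14+0-4=10
Step 8: prey: 0+0-0=0; pred: 10+0-3=7

Answer: 0 7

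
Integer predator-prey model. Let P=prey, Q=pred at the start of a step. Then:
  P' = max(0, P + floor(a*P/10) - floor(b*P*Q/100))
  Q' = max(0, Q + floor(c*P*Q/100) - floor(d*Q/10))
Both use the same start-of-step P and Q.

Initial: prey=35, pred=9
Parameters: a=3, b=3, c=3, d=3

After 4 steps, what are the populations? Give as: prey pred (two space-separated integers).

Answer: 0 49

Derivation:
Step 1: prey: 35+10-9=36; pred: 9+9-2=16
Step 2: prey: 36+10-17=29; pred: 16+17-4=29
Step 3: prey: 29+8-25=12; pred: 29+25-8=46
Step 4: prey: 12+3-16=0; pred: 46+16-13=49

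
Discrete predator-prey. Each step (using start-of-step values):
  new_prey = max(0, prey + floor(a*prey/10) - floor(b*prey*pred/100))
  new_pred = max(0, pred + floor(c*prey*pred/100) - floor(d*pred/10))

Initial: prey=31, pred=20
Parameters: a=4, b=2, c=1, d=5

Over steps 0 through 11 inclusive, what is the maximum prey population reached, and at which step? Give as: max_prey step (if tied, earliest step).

Answer: 127 9

Derivation:
Step 1: prey: 31+12-12=31; pred: 20+6-10=16
Step 2: prey: 31+12-9=34; pred: 16+4-8=12
Step 3: prey: 34+13-8=39; pred: 12+4-6=10
Step 4: prey: 39+15-7=47; pred: 10+3-5=8
Step 5: prey: 47+18-7=58; pred: 8+3-4=7
Step 6: prey: 58+23-8=73; pred: 7+4-3=8
Step 7: prey: 73+29-11=91; pred: 8+5-4=9
Step 8: prey: 91+36-16=111; pred: 9+8-4=13
Step 9: prey: 111+44-28=127; pred: 13+14-6=21
Step 10: prey: 127+50-53=124; pred: 21+26-10=37
Step 11: prey: 124+49-91=82; pred: 37+45-18=64
Max prey = 127 at step 9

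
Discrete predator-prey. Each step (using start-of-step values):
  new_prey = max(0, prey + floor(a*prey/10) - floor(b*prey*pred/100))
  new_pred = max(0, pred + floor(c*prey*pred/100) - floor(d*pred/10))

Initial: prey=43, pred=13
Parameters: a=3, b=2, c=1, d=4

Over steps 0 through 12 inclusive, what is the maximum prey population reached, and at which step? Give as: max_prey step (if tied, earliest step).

Answer: 51 5

Derivation:
Step 1: prey: 43+12-11=44; pred: 13+5-5=13
Step 2: prey: 44+13-11=46; pred: 13+5-5=13
Step 3: prey: 46+13-11=48; pred: 13+5-5=13
Step 4: prey: 48+14-12=50; pred: 13+6-5=14
Step 5: prey: 50+15-14=51; pred: 14+7-5=16
Step 6: prey: 51+15-16=50; pred: 16+8-6=18
Step 7: prey: 50+15-18=47; pred: 18+9-7=20
Step 8: prey: 47+14-18=43; pred: 20+9-8=21
Step 9: prey: 43+12-18=37; pred: 21+9-8=22
Step 10: prey: 37+11-16=32; pred: 22+8-8=22
Step 11: prey: 32+9-14=27; pred: 22+7-8=21
Step 12: prey: 27+8-11=24; pred: 21+5-8=18
Max prey = 51 at step 5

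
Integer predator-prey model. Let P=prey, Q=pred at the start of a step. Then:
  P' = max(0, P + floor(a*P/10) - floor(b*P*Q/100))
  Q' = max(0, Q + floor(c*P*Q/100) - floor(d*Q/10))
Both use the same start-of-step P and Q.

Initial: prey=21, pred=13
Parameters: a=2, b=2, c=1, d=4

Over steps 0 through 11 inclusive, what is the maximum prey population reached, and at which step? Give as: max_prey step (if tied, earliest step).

Step 1: prey: 21+4-5=20; pred: 13+2-5=10
Step 2: prey: 20+4-4=20; pred: 10+2-4=8
Step 3: prey: 20+4-3=21; pred: 8+1-3=6
Step 4: prey: 21+4-2=23; pred: 6+1-2=5
Step 5: prey: 23+4-2=25; pred: 5+1-2=4
Step 6: prey: 25+5-2=28; pred: 4+1-1=4
Step 7: prey: 28+5-2=31; pred: 4+1-1=4
Step 8: prey: 31+6-2=35; pred: 4+1-1=4
Step 9: prey: 35+7-2=40; pred: 4+1-1=4
Step 10: prey: 40+8-3=45; pred: 4+1-1=4
Step 11: prey: 45+9-3=51; pred: 4+1-1=4
Max prey = 51 at step 11

Answer: 51 11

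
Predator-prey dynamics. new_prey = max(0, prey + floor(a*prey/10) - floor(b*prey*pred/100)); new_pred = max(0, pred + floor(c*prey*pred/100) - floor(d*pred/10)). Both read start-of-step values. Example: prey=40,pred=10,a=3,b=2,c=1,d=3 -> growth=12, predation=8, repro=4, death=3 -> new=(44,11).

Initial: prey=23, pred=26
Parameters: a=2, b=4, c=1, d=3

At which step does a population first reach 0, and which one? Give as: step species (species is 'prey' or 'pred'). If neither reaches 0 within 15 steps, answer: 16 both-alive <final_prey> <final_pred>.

Step 1: prey: 23+4-23=4; pred: 26+5-7=24
Step 2: prey: 4+0-3=1; pred: 24+0-7=17
Step 3: prey: 1+0-0=1; pred: 17+0-5=12
Step 4: prey: 1+0-0=1; pred: 12+0-3=9
Step 5: prey: 1+0-0=1; pred: 9+0-2=7
Step 6: prey: 1+0-0=1; pred: 7+0-2=5
Step 7: prey: 1+0-0=1; pred: 5+0-1=4
Step 8: prey: 1+0-0=1; pred: 4+0-1=3
Step 9: prey: 1+0-0=1; pred: 3+0-0=3
Steps 10-15: state stable at prey=1, pred=3 (no change)
No extinction within 15 steps

Answer: 16 both-alive 1 3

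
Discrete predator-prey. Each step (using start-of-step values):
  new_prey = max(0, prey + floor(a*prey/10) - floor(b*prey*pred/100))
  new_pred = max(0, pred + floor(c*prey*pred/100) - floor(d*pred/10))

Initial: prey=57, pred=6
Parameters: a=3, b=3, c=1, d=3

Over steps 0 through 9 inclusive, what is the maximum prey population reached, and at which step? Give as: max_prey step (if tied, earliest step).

Step 1: prey: 57+17-10=64; pred: 6+3-1=8
Step 2: prey: 64+19-15=68; pred: 8+5-2=11
Step 3: prey: 68+20-22=66; pred: 11+7-3=15
Step 4: prey: 66+19-29=56; pred: 15+9-4=20
Step 5: prey: 56+16-33=39; pred: 20+11-6=25
Step 6: prey: 39+11-29=21; pred: 25+9-7=27
Step 7: prey: 21+6-17=10; pred: 27+5-8=24
Step 8: prey: 10+3-7=6; pred: 24+2-7=19
Step 9: prey: 6+1-3=4; pred: 19+1-5=15
Max prey = 68 at step 2

Answer: 68 2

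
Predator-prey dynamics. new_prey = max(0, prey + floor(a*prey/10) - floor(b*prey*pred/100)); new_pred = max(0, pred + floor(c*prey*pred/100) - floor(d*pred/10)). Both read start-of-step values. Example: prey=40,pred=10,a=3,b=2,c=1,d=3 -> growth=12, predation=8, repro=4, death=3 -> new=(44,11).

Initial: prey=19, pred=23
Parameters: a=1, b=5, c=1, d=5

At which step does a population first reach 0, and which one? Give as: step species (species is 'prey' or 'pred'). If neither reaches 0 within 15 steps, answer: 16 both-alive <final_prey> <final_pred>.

Step 1: prey: 19+1-21=0; pred: 23+4-11=16
First extinction: prey at step 1

Answer: 1 prey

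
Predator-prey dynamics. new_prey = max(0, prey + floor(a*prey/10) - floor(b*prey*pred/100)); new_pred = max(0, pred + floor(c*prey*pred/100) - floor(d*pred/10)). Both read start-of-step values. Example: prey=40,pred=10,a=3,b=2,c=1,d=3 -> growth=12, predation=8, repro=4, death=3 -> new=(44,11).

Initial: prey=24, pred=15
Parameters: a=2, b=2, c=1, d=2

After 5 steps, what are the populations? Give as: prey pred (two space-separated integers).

Answer: 15 14

Derivation:
Step 1: prey: 24+4-7=21; pred: 15+3-3=15
Step 2: prey: 21+4-6=19; pred: 15+3-3=15
Step 3: prey: 19+3-5=17; pred: 15+2-3=14
Step 4: prey: 17+3-4=16; pred: 14+2-2=14
Step 5: prey: 16+3-4=15; pred: 14+2-2=14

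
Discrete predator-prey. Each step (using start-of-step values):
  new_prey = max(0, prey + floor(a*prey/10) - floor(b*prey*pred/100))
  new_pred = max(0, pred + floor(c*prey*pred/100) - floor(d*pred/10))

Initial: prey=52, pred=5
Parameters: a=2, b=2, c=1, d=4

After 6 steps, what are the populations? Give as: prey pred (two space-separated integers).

Answer: 77 13

Derivation:
Step 1: prey: 52+10-5=57; pred: 5+2-2=5
Step 2: prey: 57+11-5=63; pred: 5+2-2=5
Step 3: prey: 63+12-6=69; pred: 5+3-2=6
Step 4: prey: 69+13-8=74; pred: 6+4-2=8
Step 5: prey: 74+14-11=77; pred: 8+5-3=10
Step 6: prey: 77+15-15=77; pred: 10+7-4=13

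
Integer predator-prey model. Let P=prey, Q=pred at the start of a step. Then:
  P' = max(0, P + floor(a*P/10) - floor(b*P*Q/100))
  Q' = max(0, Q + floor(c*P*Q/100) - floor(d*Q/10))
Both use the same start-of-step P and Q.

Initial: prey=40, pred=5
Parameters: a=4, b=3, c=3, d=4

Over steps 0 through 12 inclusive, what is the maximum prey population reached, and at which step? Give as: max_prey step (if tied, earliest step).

Step 1: prey: 40+16-6=50; pred: 5+6-2=9
Step 2: prey: 50+20-13=57; pred: 9+13-3=19
Step 3: prey: 57+22-32=47; pred: 19+32-7=44
Step 4: prey: 47+18-62=3; pred: 44+62-17=89
Step 5: prey: 3+1-8=0; pred: 89+8-35=62
Step 6: prey: 0+0-0=0; pred: 62+0-24=38
Step 7: prey: 0+0-0=0; pred: 38+0-15=23
Step 8: prey: 0+0-0=0; pred: 23+0-9=14
Step 9: prey: 0+0-0=0; pred: 14+0-5=9
Step 10: prey: 0+0-0=0; pred: 9+0-3=6
Step 11: prey: 0+0-0=0; pred: 6+0-2=4
Step 12: prey: 0+0-0=0; pred: 4+0-1=3
Max prey = 57 at step 2

Answer: 57 2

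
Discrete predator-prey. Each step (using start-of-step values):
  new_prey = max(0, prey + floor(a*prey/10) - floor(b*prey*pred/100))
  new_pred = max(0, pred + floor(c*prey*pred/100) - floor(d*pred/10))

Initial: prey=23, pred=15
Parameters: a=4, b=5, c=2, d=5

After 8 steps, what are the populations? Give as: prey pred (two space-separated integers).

Answer: 23 1

Derivation:
Step 1: prey: 23+9-17=15; pred: 15+6-7=14
Step 2: prey: 15+6-10=11; pred: 14+4-7=11
Step 3: prey: 11+4-6=9; pred: 11+2-5=8
Step 4: prey: 9+3-3=9; pred: 8+1-4=5
Step 5: prey: 9+3-2=10; pred: 5+0-2=3
Step 6: prey: 10+4-1=13; pred: 3+0-1=2
Step 7: prey: 13+5-1=17; pred: 2+0-1=1
Step 8: prey: 17+6-0=23; pred: 1+0-0=1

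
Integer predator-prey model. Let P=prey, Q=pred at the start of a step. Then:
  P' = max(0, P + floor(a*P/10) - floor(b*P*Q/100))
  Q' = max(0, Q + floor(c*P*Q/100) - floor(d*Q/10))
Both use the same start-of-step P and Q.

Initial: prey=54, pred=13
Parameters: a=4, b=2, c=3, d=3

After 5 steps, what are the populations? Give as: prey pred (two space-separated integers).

Answer: 0 82

Derivation:
Step 1: prey: 54+21-14=61; pred: 13+21-3=31
Step 2: prey: 61+24-37=48; pred: 31+56-9=78
Step 3: prey: 48+19-74=0; pred: 78+112-23=167
Step 4: prey: 0+0-0=0; pred: 167+0-50=117
Step 5: prey: 0+0-0=0; pred: 117+0-35=82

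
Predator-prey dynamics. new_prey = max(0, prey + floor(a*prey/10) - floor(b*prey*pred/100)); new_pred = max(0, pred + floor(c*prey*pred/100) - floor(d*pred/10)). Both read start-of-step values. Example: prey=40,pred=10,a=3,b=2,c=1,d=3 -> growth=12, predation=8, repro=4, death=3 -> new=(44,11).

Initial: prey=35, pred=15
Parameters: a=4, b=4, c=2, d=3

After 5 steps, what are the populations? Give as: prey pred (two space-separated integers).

Step 1: prey: 35+14-21=28; pred: 15+10-4=21
Step 2: prey: 28+11-23=16; pred: 21+11-6=26
Step 3: prey: 16+6-16=6; pred: 26+8-7=27
Step 4: prey: 6+2-6=2; pred: 27+3-8=22
Step 5: prey: 2+0-1=1; pred: 22+0-6=16

Answer: 1 16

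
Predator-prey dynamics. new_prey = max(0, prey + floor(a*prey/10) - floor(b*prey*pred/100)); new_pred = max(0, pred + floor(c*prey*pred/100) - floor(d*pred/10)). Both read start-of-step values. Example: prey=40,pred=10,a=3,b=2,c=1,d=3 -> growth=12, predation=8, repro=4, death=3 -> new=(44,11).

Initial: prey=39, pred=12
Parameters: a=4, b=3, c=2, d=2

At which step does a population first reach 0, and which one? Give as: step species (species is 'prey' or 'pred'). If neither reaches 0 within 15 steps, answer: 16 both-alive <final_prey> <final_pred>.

Step 1: prey: 39+15-14=40; pred: 12+9-2=19
Step 2: prey: 40+16-22=34; pred: 19+15-3=31
Step 3: prey: 34+13-31=16; pred: 31+21-6=46
Step 4: prey: 16+6-22=0; pred: 46+14-9=51
First extinction: prey at step 4

Answer: 4 prey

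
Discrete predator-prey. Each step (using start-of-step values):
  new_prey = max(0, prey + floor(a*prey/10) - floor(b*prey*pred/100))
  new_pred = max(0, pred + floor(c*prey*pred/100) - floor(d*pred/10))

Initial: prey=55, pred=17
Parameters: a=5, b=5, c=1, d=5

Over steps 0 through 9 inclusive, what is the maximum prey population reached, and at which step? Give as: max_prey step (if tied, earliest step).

Step 1: prey: 55+27-46=36; pred: 17+9-8=18
Step 2: prey: 36+18-32=22; pred: 18+6-9=15
Step 3: prey: 22+11-16=17; pred: 15+3-7=11
Step 4: prey: 17+8-9=16; pred: 11+1-5=7
Step 5: prey: 16+8-5=19; pred: 7+1-3=5
Step 6: prey: 19+9-4=24; pred: 5+0-2=3
Step 7: prey: 24+12-3=33; pred: 3+0-1=2
Step 8: prey: 33+16-3=46; pred: 2+0-1=1
Step 9: prey: 46+23-2=67; pred: 1+0-0=1
Max prey = 67 at step 9

Answer: 67 9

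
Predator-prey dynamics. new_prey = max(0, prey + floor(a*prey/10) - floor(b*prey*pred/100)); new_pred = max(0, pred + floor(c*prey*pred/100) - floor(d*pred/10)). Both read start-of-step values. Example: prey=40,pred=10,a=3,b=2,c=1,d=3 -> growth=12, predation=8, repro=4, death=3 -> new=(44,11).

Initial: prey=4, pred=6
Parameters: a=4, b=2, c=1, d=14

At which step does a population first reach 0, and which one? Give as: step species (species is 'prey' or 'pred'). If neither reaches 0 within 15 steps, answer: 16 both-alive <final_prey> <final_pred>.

Answer: 1 pred

Derivation:
Step 1: prey: 4+1-0=5; pred: 6+0-8=0
First extinction: pred at step 1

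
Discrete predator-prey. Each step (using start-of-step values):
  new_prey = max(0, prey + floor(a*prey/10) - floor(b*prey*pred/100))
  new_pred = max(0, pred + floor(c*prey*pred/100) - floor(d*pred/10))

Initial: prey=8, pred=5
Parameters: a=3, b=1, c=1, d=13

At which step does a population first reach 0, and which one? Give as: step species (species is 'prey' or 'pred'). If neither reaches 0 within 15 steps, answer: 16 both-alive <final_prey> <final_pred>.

Answer: 1 pred

Derivation:
Step 1: prey: 8+2-0=10; pred: 5+0-6=0
First extinction: pred at step 1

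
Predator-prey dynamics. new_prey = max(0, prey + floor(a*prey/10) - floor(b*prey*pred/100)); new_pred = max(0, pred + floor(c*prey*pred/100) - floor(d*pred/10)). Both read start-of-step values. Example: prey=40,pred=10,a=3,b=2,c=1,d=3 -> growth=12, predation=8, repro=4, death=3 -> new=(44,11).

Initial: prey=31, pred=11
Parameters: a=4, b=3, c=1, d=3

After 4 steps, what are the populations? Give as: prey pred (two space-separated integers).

Step 1: prey: 31+12-10=33; pred: 11+3-3=11
Step 2: prey: 33+13-10=36; pred: 11+3-3=11
Step 3: prey: 36+14-11=39; pred: 11+3-3=11
Step 4: prey: 39+15-12=42; pred: 11+4-3=12

Answer: 42 12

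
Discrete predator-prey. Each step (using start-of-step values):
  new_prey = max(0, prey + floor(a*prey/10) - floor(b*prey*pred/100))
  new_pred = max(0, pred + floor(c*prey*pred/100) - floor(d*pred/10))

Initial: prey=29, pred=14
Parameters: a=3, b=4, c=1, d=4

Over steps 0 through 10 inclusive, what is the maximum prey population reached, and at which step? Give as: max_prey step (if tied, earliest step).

Step 1: prey: 29+8-16=21; pred: 14+4-5=13
Step 2: prey: 21+6-10=17; pred: 13+2-5=10
Step 3: prey: 17+5-6=16; pred: 10+1-4=7
Step 4: prey: 16+4-4=16; pred: 7+1-2=6
Step 5: prey: 16+4-3=17; pred: 6+0-2=4
Step 6: prey: 17+5-2=20; pred: 4+0-1=3
Step 7: prey: 20+6-2=24; pred: 3+0-1=2
Step 8: prey: 24+7-1=30; pred: 2+0-0=2
Step 9: prey: 30+9-2=37; pred: 2+0-0=2
Step 10: prey: 37+11-2=46; pred: 2+0-0=2
Max prey = 46 at step 10

Answer: 46 10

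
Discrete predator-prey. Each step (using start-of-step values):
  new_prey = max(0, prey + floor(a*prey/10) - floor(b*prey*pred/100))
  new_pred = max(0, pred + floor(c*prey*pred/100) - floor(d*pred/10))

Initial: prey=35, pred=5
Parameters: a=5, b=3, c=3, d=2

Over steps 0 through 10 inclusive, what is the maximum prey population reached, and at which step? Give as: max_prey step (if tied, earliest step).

Answer: 58 2

Derivation:
Step 1: prey: 35+17-5=47; pred: 5+5-1=9
Step 2: prey: 47+23-12=58; pred: 9+12-1=20
Step 3: prey: 58+29-34=53; pred: 20+34-4=50
Step 4: prey: 53+26-79=0; pred: 50+79-10=119
Step 5: prey: 0+0-0=0; pred: 119+0-23=96
Step 6: prey: 0+0-0=0; pred: 96+0-19=77
Step 7: prey: 0+0-0=0; pred: 77+0-15=62
Step 8: prey: 0+0-0=0; pred: 62+0-12=50
Step 9: prey: 0+0-0=0; pred: 50+0-10=40
Step 10: prey: 0+0-0=0; pred: 40+0-8=32
Max prey = 58 at step 2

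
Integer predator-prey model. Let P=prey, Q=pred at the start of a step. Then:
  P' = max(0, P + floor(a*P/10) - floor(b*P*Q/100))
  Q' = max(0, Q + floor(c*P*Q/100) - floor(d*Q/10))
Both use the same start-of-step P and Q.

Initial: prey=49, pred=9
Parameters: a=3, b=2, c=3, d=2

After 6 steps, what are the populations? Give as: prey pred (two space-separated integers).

Answer: 0 90

Derivation:
Step 1: prey: 49+14-8=55; pred: 9+13-1=21
Step 2: prey: 55+16-23=48; pred: 21+34-4=51
Step 3: prey: 48+14-48=14; pred: 51+73-10=114
Step 4: prey: 14+4-31=0; pred: 114+47-22=139
Step 5: prey: 0+0-0=0; pred: 139+0-27=112
Step 6: prey: 0+0-0=0; pred: 112+0-22=90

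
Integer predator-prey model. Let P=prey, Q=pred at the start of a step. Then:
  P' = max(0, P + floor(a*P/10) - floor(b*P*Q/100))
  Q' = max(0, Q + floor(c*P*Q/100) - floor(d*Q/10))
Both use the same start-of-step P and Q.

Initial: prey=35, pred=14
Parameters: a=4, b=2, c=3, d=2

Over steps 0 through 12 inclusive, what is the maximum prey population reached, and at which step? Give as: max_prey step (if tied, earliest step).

Step 1: prey: 35+14-9=40; pred: 14+14-2=26
Step 2: prey: 40+16-20=36; pred: 26+31-5=52
Step 3: prey: 36+14-37=13; pred: 52+56-10=98
Step 4: prey: 13+5-25=0; pred: 98+38-19=117
Step 5: prey: 0+0-0=0; pred: 117+0-23=94
Step 6: prey: 0+0-0=0; pred: 94+0-18=76
Step 7: prey: 0+0-0=0; pred: 76+0-15=61
Step 8: prey: 0+0-0=0; pred: 61+0-12=49
Step 9: prey: 0+0-0=0; pred: 49+0-9=40
Step 10: prey: 0+0-0=0; pred: 40+0-8=32
Step 11: prey: 0+0-0=0; pred: 32+0-6=26
Step 12: prey: 0+0-0=0; pred: 26+0-5=21
Max prey = 40 at step 1

Answer: 40 1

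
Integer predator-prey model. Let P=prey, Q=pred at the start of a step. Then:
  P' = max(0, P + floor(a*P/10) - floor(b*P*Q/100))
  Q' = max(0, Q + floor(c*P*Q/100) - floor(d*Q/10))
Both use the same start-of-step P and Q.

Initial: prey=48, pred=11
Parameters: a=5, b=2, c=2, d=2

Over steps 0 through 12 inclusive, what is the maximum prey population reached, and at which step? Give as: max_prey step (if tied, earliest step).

Step 1: prey: 48+24-10=62; pred: 11+10-2=19
Step 2: prey: 62+31-23=70; pred: 19+23-3=39
Step 3: prey: 70+35-54=51; pred: 39+54-7=86
Step 4: prey: 51+25-87=0; pred: 86+87-17=156
Step 5: prey: 0+0-0=0; pred: 156+0-31=125
Step 6: prey: 0+0-0=0; pred: 125+0-25=100
Step 7: prey: 0+0-0=0; pred: 100+0-20=80
Step 8: prey: 0+0-0=0; pred: 80+0-16=64
Step 9: prey: 0+0-0=0; pred: 64+0-12=52
Step 10: prey: 0+0-0=0; pred: 52+0-10=42
Step 11: prey: 0+0-0=0; pred: 42+0-8=34
Step 12: prey: 0+0-0=0; pred: 34+0-6=28
Max prey = 70 at step 2

Answer: 70 2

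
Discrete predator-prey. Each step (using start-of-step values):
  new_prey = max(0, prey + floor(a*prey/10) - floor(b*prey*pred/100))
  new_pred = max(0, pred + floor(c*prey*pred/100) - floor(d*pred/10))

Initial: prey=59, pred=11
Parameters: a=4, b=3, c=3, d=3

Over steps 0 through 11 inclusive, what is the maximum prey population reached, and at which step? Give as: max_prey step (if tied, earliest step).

Answer: 63 1

Derivation:
Step 1: prey: 59+23-19=63; pred: 11+19-3=27
Step 2: prey: 63+25-51=37; pred: 27+51-8=70
Step 3: prey: 37+14-77=0; pred: 70+77-21=126
Step 4: prey: 0+0-0=0; pred: 126+0-37=89
Step 5: prey: 0+0-0=0; pred: 89+0-26=63
Step 6: prey: 0+0-0=0; pred: 63+0-18=45
Step 7: prey: 0+0-0=0; pred: 45+0-13=32
Step 8: prey: 0+0-0=0; pred: 32+0-9=23
Step 9: prey: 0+0-0=0; pred: 23+0-6=17
Step 10: prey: 0+0-0=0; pred: 17+0-5=12
Step 11: prey: 0+0-0=0; pred: 12+0-3=9
Max prey = 63 at step 1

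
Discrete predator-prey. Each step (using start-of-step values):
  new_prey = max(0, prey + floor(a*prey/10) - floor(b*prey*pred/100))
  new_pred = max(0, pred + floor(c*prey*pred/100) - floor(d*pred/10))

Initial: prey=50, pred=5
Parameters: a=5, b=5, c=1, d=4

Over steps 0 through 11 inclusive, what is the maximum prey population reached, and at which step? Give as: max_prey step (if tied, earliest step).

Answer: 104 4

Derivation:
Step 1: prey: 50+25-12=63; pred: 5+2-2=5
Step 2: prey: 63+31-15=79; pred: 5+3-2=6
Step 3: prey: 79+39-23=95; pred: 6+4-2=8
Step 4: prey: 95+47-38=104; pred: 8+7-3=12
Step 5: prey: 104+52-62=94; pred: 12+12-4=20
Step 6: prey: 94+47-94=47; pred: 20+18-8=30
Step 7: prey: 47+23-70=0; pred: 30+14-12=32
Step 8: prey: 0+0-0=0; pred: 32+0-12=20
Step 9: prey: 0+0-0=0; pred: 20+0-8=12
Step 10: prey: 0+0-0=0; pred: 12+0-4=8
Step 11: prey: 0+0-0=0; pred: 8+0-3=5
Max prey = 104 at step 4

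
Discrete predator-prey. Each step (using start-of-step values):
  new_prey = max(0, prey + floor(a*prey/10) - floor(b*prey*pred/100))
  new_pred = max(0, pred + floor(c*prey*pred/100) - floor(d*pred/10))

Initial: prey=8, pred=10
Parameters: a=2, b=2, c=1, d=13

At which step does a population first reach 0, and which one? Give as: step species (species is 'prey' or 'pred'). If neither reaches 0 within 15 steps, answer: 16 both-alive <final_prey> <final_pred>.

Answer: 1 pred

Derivation:
Step 1: prey: 8+1-1=8; pred: 10+0-13=0
First extinction: pred at step 1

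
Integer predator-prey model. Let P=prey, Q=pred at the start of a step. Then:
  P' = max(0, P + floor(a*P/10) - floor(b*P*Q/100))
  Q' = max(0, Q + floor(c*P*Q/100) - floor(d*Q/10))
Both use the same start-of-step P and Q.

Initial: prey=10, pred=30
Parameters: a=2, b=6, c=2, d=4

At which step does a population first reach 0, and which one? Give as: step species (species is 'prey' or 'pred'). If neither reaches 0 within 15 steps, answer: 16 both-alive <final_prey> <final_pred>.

Step 1: prey: 10+2-18=0; pred: 30+6-12=24
First extinction: prey at step 1

Answer: 1 prey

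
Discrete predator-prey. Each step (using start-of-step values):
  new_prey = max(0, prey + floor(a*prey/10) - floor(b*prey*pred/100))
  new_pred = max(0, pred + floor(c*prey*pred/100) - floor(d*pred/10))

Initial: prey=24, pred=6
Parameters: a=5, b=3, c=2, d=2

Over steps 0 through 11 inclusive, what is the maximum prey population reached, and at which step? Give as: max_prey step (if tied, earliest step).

Step 1: prey: 24+12-4=32; pred: 6+2-1=7
Step 2: prey: 32+16-6=42; pred: 7+4-1=10
Step 3: prey: 42+21-12=51; pred: 10+8-2=16
Step 4: prey: 51+25-24=52; pred: 16+16-3=29
Step 5: prey: 52+26-45=33; pred: 29+30-5=54
Step 6: prey: 33+16-53=0; pred: 54+35-10=79
Step 7: prey: 0+0-0=0; pred: 79+0-15=64
Step 8: prey: 0+0-0=0; pred: 64+0-12=52
Step 9: prey: 0+0-0=0; pred: 52+0-10=42
Step 10: prey: 0+0-0=0; pred: 42+0-8=34
Step 11: prey: 0+0-0=0; pred: 34+0-6=28
Max prey = 52 at step 4

Answer: 52 4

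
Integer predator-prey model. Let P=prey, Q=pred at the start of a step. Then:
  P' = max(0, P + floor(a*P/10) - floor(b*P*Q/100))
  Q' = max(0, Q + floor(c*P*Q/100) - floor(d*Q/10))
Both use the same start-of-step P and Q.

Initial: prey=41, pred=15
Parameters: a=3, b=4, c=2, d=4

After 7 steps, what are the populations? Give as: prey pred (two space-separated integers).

Step 1: prey: 41+12-24=29; pred: 15+12-6=21
Step 2: prey: 29+8-24=13; pred: 21+12-8=25
Step 3: prey: 13+3-13=3; pred: 25+6-10=21
Step 4: prey: 3+0-2=1; pred: 21+1-8=14
Step 5: prey: 1+0-0=1; pred: 14+0-5=9
Step 6: prey: 1+0-0=1; pred: 9+0-3=6
Step 7: prey: 1+0-0=1; pred: 6+0-2=4

Answer: 1 4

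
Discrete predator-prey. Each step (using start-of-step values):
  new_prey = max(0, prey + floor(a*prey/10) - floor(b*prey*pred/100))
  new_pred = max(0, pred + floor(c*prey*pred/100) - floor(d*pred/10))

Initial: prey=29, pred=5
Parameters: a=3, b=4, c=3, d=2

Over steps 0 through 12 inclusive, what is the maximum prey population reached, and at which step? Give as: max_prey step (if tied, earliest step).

Step 1: prey: 29+8-5=32; pred: 5+4-1=8
Step 2: prey: 32+9-10=31; pred: 8+7-1=14
Step 3: prey: 31+9-17=23; pred: 14+13-2=25
Step 4: prey: 23+6-23=6; pred: 25+17-5=37
Step 5: prey: 6+1-8=0; pred: 37+6-7=36
Step 6: prey: 0+0-0=0; pred: 36+0-7=29
Step 7: prey: 0+0-0=0; pred: 29+0-5=24
Step 8: prey: 0+0-0=0; pred: 24+0-4=20
Step 9: prey: 0+0-0=0; pred: 20+0-4=16
Step 10: prey: 0+0-0=0; pred: 16+0-3=13
Step 11: prey: 0+0-0=0; pred: 13+0-2=11
Step 12: prey: 0+0-0=0; pred: 11+0-2=9
Max prey = 32 at step 1

Answer: 32 1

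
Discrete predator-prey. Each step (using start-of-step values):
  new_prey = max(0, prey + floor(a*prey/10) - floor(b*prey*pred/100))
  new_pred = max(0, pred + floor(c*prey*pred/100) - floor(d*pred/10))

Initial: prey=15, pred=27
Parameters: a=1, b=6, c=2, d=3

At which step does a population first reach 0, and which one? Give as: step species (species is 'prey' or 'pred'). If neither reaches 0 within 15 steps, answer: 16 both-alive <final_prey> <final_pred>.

Answer: 1 prey

Derivation:
Step 1: prey: 15+1-24=0; pred: 27+8-8=27
First extinction: prey at step 1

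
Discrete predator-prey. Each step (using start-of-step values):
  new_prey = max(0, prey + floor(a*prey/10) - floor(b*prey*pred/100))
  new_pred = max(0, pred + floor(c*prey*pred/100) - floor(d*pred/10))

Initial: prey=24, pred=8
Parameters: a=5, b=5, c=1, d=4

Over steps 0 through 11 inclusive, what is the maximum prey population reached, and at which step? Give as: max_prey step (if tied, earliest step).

Step 1: prey: 24+12-9=27; pred: 8+1-3=6
Step 2: prey: 27+13-8=32; pred: 6+1-2=5
Step 3: prey: 32+16-8=40; pred: 5+1-2=4
Step 4: prey: 40+20-8=52; pred: 4+1-1=4
Step 5: prey: 52+26-10=68; pred: 4+2-1=5
Step 6: prey: 68+34-17=85; pred: 5+3-2=6
Step 7: prey: 85+42-25=102; pred: 6+5-2=9
Step 8: prey: 102+51-45=108; pred: 9+9-3=15
Step 9: prey: 108+54-81=81; pred: 15+16-6=25
Step 10: prey: 81+40-101=20; pred: 25+20-10=35
Step 11: prey: 20+10-35=0; pred: 35+7-14=28
Max prey = 108 at step 8

Answer: 108 8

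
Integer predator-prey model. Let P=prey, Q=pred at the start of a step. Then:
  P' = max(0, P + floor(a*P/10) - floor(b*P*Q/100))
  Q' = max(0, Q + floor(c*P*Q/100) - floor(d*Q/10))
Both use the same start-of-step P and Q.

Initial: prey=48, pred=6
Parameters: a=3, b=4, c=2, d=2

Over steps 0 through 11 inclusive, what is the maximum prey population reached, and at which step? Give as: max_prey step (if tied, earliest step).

Answer: 51 1

Derivation:
Step 1: prey: 48+14-11=51; pred: 6+5-1=10
Step 2: prey: 51+15-20=46; pred: 10+10-2=18
Step 3: prey: 46+13-33=26; pred: 18+16-3=31
Step 4: prey: 26+7-32=1; pred: 31+16-6=41
Step 5: prey: 1+0-1=0; pred: 41+0-8=33
Step 6: prey: 0+0-0=0; pred: 33+0-6=27
Step 7: prey: 0+0-0=0; pred: 27+0-5=22
Step 8: prey: 0+0-0=0; pred: 22+0-4=18
Step 9: prey: 0+0-0=0; pred: 18+0-3=15
Step 10: prey: 0+0-0=0; pred: 15+0-3=12
Step 11: prey: 0+0-0=0; pred: 12+0-2=10
Max prey = 51 at step 1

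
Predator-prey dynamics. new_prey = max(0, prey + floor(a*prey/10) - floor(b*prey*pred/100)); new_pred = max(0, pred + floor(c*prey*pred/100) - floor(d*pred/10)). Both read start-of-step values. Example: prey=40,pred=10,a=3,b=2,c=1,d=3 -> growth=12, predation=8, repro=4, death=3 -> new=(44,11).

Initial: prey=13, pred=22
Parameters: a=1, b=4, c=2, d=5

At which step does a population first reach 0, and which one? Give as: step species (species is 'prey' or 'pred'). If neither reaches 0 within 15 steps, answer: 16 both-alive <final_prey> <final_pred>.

Step 1: prey: 13+1-11=3; pred: 22+5-11=16
Step 2: prey: 3+0-1=2; pred: 16+0-8=8
Step 3: prey: 2+0-0=2; pred: 8+0-4=4
Step 4: prey: 2+0-0=2; pred: 4+0-2=2
Step 5: prey: 2+0-0=2; pred: 2+0-1=1
Step 6: prey: 2+0-0=2; pred: 1+0-0=1
Steps 7-15: state stable at prey=2, pred=1 (no change)
No extinction within 15 steps

Answer: 16 both-alive 2 1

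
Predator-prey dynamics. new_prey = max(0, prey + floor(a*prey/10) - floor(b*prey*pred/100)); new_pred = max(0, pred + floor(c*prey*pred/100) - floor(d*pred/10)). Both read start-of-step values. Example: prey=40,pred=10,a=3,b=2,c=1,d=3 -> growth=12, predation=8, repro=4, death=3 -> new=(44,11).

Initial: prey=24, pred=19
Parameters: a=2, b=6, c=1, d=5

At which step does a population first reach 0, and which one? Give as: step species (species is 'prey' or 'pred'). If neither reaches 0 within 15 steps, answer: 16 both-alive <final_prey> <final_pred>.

Step 1: prey: 24+4-27=1; pred: 19+4-9=14
Step 2: prey: 1+0-0=1; pred: 14+0-7=7
Step 3: prey: 1+0-0=1; pred: 7+0-3=4
Step 4: prey: 1+0-0=1; pred: 4+0-2=2
Step 5: prey: 1+0-0=1; pred: 2+0-1=1
Step 6: prey: 1+0-0=1; pred: 1+0-0=1
Steps 7-15: state stable at prey=1, pred=1 (no change)
No extinction within 15 steps

Answer: 16 both-alive 1 1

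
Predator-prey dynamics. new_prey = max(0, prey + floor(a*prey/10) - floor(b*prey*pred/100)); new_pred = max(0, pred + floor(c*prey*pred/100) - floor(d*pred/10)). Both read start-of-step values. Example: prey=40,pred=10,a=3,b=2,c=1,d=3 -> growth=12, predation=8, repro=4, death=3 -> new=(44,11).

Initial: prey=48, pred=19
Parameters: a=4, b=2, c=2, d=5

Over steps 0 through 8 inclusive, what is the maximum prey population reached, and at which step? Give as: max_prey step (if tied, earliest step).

Step 1: prey: 48+19-18=49; pred: 19+18-9=28
Step 2: prey: 49+19-27=41; pred: 28+27-14=41
Step 3: prey: 41+16-33=24; pred: 41+33-20=54
Step 4: prey: 24+9-25=8; pred: 54+25-27=52
Step 5: prey: 8+3-8=3; pred: 52+8-26=34
Step 6: prey: 3+1-2=2; pred: 34+2-17=19
Step 7: prey: 2+0-0=2; pred: 19+0-9=10
Step 8: prey: 2+0-0=2; pred: 10+0-5=5
Max prey = 49 at step 1

Answer: 49 1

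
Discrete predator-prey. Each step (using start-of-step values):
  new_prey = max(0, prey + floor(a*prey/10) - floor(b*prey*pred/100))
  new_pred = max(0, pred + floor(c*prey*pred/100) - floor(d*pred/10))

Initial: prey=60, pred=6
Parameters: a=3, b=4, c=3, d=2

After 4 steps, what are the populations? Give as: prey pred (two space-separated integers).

Answer: 0 69

Derivation:
Step 1: prey: 60+18-14=64; pred: 6+10-1=15
Step 2: prey: 64+19-38=45; pred: 15+28-3=40
Step 3: prey: 45+13-72=0; pred: 40+54-8=86
Step 4: prey: 0+0-0=0; pred: 86+0-17=69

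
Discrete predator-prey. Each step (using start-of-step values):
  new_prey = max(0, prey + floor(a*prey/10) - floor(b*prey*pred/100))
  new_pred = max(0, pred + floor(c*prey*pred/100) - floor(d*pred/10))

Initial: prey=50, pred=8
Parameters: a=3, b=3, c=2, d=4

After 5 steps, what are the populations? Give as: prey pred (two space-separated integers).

Answer: 1 33

Derivation:
Step 1: prey: 50+15-12=53; pred: 8+8-3=13
Step 2: prey: 53+15-20=48; pred: 13+13-5=21
Step 3: prey: 48+14-30=32; pred: 21+20-8=33
Step 4: prey: 32+9-31=10; pred: 33+21-13=41
Step 5: prey: 10+3-12=1; pred: 41+8-16=33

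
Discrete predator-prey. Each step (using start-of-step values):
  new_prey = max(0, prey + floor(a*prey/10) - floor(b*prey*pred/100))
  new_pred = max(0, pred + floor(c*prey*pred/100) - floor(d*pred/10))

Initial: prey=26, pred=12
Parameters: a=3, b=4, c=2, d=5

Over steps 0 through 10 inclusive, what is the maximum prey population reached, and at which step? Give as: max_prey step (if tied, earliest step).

Answer: 29 10

Derivation:
Step 1: prey: 26+7-12=21; pred: 12+6-6=12
Step 2: prey: 21+6-10=17; pred: 12+5-6=11
Step 3: prey: 17+5-7=15; pred: 11+3-5=9
Step 4: prey: 15+4-5=14; pred: 9+2-4=7
Step 5: prey: 14+4-3=15; pred: 7+1-3=5
Step 6: prey: 15+4-3=16; pred: 5+1-2=4
Step 7: prey: 16+4-2=18; pred: 4+1-2=3
Step 8: prey: 18+5-2=21; pred: 3+1-1=3
Step 9: prey: 21+6-2=25; pred: 3+1-1=3
Step 10: prey: 25+7-3=29; pred: 3+1-1=3
Max prey = 29 at step 10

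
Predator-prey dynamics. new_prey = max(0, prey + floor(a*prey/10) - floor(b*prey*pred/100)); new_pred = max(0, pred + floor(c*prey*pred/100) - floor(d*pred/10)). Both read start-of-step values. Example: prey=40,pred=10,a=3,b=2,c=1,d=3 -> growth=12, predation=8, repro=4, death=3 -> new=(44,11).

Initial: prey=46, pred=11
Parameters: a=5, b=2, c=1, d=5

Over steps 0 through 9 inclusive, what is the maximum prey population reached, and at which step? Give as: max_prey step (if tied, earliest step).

Step 1: prey: 46+23-10=59; pred: 11+5-5=11
Step 2: prey: 59+29-12=76; pred: 11+6-5=12
Step 3: prey: 76+38-18=96; pred: 12+9-6=15
Step 4: prey: 96+48-28=116; pred: 15+14-7=22
Step 5: prey: 116+58-51=123; pred: 22+25-11=36
Step 6: prey: 123+61-88=96; pred: 36+44-18=62
Step 7: prey: 96+48-119=25; pred: 62+59-31=90
Step 8: prey: 25+12-45=0; pred: 90+22-45=67
Step 9: prey: 0+0-0=0; pred: 67+0-33=34
Max prey = 123 at step 5

Answer: 123 5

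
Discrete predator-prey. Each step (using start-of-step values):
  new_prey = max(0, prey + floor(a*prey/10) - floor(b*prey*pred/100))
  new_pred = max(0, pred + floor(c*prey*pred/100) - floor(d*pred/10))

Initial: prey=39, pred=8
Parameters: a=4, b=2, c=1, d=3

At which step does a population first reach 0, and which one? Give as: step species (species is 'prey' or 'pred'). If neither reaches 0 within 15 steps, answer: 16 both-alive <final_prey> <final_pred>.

Answer: 16 both-alive 1 7

Derivation:
Step 1: prey: 39+15-6=48; pred: 8+3-2=9
Step 2: prey: 48+19-8=59; pred: 9+4-2=11
Step 3: prey: 59+23-12=70; pred: 11+6-3=14
Step 4: prey: 70+28-19=79; pred: 14+9-4=19
Step 5: prey: 79+31-30=80; pred: 19+15-5=29
Step 6: prey: 80+32-46=66; pred: 29+23-8=44
Step 7: prey: 66+26-58=34; pred: 44+29-13=60
Step 8: prey: 34+13-40=7; pred: 60+20-18=62
Step 9: prey: 7+2-8=1; pred: 62+4-18=48
Step 10: prey: 1+0-0=1; pred: 48+0-14=34
Step 11: prey: 1+0-0=1; pred: 34+0-10=24
Step 12: prey: 1+0-0=1; pred: 24+0-7=17
Step 13: prey: 1+0-0=1; pred: 17+0-5=12
Step 14: prey: 1+0-0=1; pred: 12+0-3=9
Step 15: prey: 1+0-0=1; pred: 9+0-2=7
No extinction within 15 steps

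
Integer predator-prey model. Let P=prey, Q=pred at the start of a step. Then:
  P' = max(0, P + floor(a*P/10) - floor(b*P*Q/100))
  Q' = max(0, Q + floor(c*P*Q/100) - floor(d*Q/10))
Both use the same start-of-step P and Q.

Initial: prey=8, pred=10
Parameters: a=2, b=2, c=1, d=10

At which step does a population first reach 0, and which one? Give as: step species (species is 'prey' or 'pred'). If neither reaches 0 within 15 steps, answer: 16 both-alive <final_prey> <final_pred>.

Answer: 1 pred

Derivation:
Step 1: prey: 8+1-1=8; pred: 10+0-10=0
First extinction: pred at step 1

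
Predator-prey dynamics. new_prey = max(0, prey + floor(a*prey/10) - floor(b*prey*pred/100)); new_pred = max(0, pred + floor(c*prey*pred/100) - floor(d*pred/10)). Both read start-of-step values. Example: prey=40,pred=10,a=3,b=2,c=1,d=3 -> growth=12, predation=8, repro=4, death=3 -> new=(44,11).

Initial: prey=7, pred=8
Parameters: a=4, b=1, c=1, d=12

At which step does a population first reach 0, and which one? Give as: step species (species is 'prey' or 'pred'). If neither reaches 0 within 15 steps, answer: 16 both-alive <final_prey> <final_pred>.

Step 1: prey: 7+2-0=9; pred: 8+0-9=0
First extinction: pred at step 1

Answer: 1 pred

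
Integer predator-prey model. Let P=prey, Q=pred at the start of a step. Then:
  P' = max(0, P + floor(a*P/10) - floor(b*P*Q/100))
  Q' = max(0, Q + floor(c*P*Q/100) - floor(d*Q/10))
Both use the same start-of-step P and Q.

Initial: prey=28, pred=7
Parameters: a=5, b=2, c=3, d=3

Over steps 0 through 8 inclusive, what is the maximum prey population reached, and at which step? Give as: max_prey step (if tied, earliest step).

Answer: 58 3

Derivation:
Step 1: prey: 28+14-3=39; pred: 7+5-2=10
Step 2: prey: 39+19-7=51; pred: 10+11-3=18
Step 3: prey: 51+25-18=58; pred: 18+27-5=40
Step 4: prey: 58+29-46=41; pred: 40+69-12=97
Step 5: prey: 41+20-79=0; pred: 97+119-29=187
Step 6: prey: 0+0-0=0; pred: 187+0-56=131
Step 7: prey: 0+0-0=0; pred: 131+0-39=92
Step 8: prey: 0+0-0=0; pred: 92+0-27=65
Max prey = 58 at step 3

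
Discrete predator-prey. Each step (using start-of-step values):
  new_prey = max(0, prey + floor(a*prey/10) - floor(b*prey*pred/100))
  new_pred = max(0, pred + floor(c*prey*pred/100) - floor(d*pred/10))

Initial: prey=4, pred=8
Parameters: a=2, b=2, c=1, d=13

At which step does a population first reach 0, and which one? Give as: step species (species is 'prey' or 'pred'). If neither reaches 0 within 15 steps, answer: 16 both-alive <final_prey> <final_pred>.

Answer: 1 pred

Derivation:
Step 1: prey: 4+0-0=4; pred: 8+0-10=0
First extinction: pred at step 1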